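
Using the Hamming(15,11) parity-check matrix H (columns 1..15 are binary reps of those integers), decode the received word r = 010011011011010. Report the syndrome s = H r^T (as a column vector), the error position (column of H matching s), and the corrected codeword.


s = (1, 0, 0, 1)^T, error position = 9, corrected codeword c = 010011010011010

Compute s = H r^T mod 2 one row at a time:
  s_1 = 1 + 1 + 0 + 1 + 1 + 0 + 1 + 0 = 5 ≡ 1 (mod 2).
  s_2 = 0 + 1 + 1 + 0 + 1 + 0 + 1 + 0 = 4 ≡ 0 (mod 2).
  s_3 = 1 + 0 + 1 + 0 + 0 + 1 + 1 + 0 = 4 ≡ 0 (mod 2).
  s_4 = 0 + 0 + 1 + 0 + 1 + 1 + 0 + 0 = 3 ≡ 1 (mod 2).
s = (1, 0, 0, 1)^T — this equals column 9 of H (binary 1001), so error is at position 9.
Correct: flip bit 9 of r = 010011011011010 to get c = 010011010011010.


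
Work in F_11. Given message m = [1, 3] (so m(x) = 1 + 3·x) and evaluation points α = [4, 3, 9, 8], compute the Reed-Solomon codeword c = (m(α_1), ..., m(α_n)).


c = [2, 10, 6, 3]

Message polynomial: m(x) = 1 + 3·x (mod 11).
For each evaluation point α_i, compute m(α_i) mod 11:
  α_1 = 4: Horner steps 3 → 2, so m(4) = 2.
  α_2 = 3: Horner steps 3 → 10, so m(3) = 10.
  α_3 = 9: Horner steps 3 → 6, so m(9) = 6.
  α_4 = 8: Horner steps 3 → 3, so m(8) = 3.
Codeword c = [2, 10, 6, 3] ∈ F_11^4.


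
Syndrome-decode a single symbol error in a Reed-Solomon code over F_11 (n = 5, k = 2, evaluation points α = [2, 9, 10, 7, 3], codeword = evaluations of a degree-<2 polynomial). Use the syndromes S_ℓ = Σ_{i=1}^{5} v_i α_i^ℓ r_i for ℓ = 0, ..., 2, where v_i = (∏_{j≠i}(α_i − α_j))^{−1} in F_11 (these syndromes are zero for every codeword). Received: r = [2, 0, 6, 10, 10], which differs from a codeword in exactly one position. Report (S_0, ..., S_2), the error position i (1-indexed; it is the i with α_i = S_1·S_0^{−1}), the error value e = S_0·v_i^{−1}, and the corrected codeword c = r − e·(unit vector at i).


S = (3, 9, 5), error at position 5, error magnitude e = 2, c = [2, 0, 6, 10, 8].

Step 1: column multipliers v_i = (∏_{j≠i}(α_i − α_j))^{−1} mod 11.
  i = 1 (α = 2): (2−9)(2−10)(2−7)(2−3) = (−7)·(−8)·(−5)·(−1) = 280 ≡ 5, so v_1 = 5^{−1} = 9 (mod 11).
  i = 2 (α = 9): (9−2)(9−10)(9−7)(9−3) = 7·(−1)·2·6 = −84 ≡ 4, so v_2 = 4^{−1} = 3 (mod 11).
  i = 3 (α = 10): (10−2)(10−9)(10−7)(10−3) = 8·1·3·7 = 168 ≡ 3, so v_3 = 3^{−1} = 4 (mod 11).
  i = 4 (α = 7): (7−2)(7−9)(7−10)(7−3) = 5·(−2)·(−3)·4 = 120 ≡ 10, so v_4 = 10^{−1} = 10 (mod 11).
  i = 5 (α = 3): (3−2)(3−9)(3−10)(3−7) = 1·(−6)·(−7)·(−4) = −168 ≡ 8, so v_5 = 8^{−1} = 7 (mod 11).
  v = [9, 3, 4, 10, 7].
Step 2: syndromes of r = [2, 0, 6, 10, 10] (all sums mod 11).
  S_0 = Σ v_i r_i = 9·2 + 3·0 + 4·6 + 10·10 + 7·10 = 212 ≡ 3.
  S_1 = Σ v_i α_i r_i = 9·2·2 + 3·9·0 + 4·10·6 + 10·7·10 + 7·3·10 = 1186 ≡ 9.
  α_i^2 mod 11 = [4, 4, 1, 5, 9].
  S_2 = Σ v_i α_i^2 r_i = 9·4·2 + 3·4·0 + 4·1·6 + 10·5·10 + 7·9·10 = 1226 ≡ 5.
  S = (3, 9, 5) ≠ 0, so r is not a codeword (an error is present).
Step 3: locate the error. For a single error e at position i, S_ℓ = v_i·e·α_i^ℓ, so α_err = S_1/S_0.
  S_0^{−1} = 3^{−1} = 4 (mod 11), so α_err = 9·4 = 36 ≡ 3 = α_5. Error position i = 5.
  Consistency check: S_2/S_1 = 5·5 = 25 ≡ 3 = α_err ✓ (single-error assumption holds).
Step 4: error magnitude e = S_0/v_5 = S_0·∏_{j≠5}(α_5 − α_j) = 3·8 = 24 ≡ 2 (mod 11).
Step 5: correct position 5: c_5 = r_5 − e = 10 − 2 ≡ 8 (mod 11). Hence c = [2, 0, 6, 10, 8].
  Check: interpolating c through the α_i gives m(x) = 1 + 6·x (degree < 2) with m(α_i) = c_i for every i, so c is indeed a codeword.


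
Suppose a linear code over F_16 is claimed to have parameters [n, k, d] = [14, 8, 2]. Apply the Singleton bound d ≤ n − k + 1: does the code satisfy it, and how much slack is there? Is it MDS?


Singleton RHS = n − k + 1 = 7, slack = 5, bound satisfied, not MDS.

Singleton bound: d ≤ n − k + 1.
Here n = 14, k = 8, so n − k + 1 = 7.
Given d = 2, check d ≤ 7: YES.
Slack = (n − k + 1) − d = 5.
The code is NOT MDS (slack = 5 > 0).
Description: the claimed parameters are [14, 8, 2]_16; such a code would be non-MDS.


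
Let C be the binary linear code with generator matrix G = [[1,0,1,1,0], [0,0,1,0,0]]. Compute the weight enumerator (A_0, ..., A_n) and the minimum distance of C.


Weight distribution: A_0 = 1, A_1 = 1, A_2 = 1, A_3 = 1. Minimum distance d = 1.

Enumerate all 2^2 = 4 messages m ∈ F_2^2.
For each, compute codeword c = mG in F_2^5, then tally its weight.
  m = 00 → c = 00000, weight = 0.
  m = 10 → c = 10110, weight = 3.
  m = 01 → c = 00100, weight = 1.
  m = 11 → c = 10010, weight = 2.
Tally weights:
  weight 0: 1 codewords.
  weight 1: 1 codewords.
  weight 2: 1 codewords.
  weight 3: 1 codewords.
Minimum distance d = smallest w > 0 with A_w > 0 = 1.
Sanity: Σ A_w = 4 = 2^2 = 4 ✓.


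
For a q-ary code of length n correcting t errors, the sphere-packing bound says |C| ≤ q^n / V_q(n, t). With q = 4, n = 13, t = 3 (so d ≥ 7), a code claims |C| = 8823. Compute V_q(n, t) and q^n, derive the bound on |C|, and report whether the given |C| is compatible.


V_q(n, t) = 8464, q^n = 67108864, Hamming bound = 7928, |C| = 8823 > bound (violated).

Step 1: Compute V_q(n, t) = Σ_{j=0}^3 C(n, j) (q−1)^j.
  j = 0: C(13,0)·(3)^0 = 1·1 = 1.
  j = 1: C(13,1)·(3)^1 = 13·3 = 39.
  j = 2: C(13,2)·(3)^2 = 78·9 = 702.
  j = 3: C(13,3)·(3)^3 = 286·27 = 7722.
  V_q(n, t) = 1 + 39 + 702 + 7722 = 8464.
Step 2: q^n = 4^13 = 67108864.
Step 3: Hamming bound ⌊q^n / V_q(n,t)⌋ = ⌊67108864/8464⌋ = 7928.
Step 4: Compare |C| = 8823 to 7928: violated.
The claimed |C| lies above the Hamming bound, so no 4-ary code of length 13 with d ≥ 7 can have 8823 codewords.


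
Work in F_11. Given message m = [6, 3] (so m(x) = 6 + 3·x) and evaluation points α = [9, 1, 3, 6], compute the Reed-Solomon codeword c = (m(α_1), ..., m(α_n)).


c = [0, 9, 4, 2]

Message polynomial: m(x) = 6 + 3·x (mod 11).
For each evaluation point α_i, compute m(α_i) mod 11:
  α_1 = 9: Horner steps 3 → 0, so m(9) = 0.
  α_2 = 1: Horner steps 3 → 9, so m(1) = 9.
  α_3 = 3: Horner steps 3 → 4, so m(3) = 4.
  α_4 = 6: Horner steps 3 → 2, so m(6) = 2.
Codeword c = [0, 9, 4, 2] ∈ F_11^4.


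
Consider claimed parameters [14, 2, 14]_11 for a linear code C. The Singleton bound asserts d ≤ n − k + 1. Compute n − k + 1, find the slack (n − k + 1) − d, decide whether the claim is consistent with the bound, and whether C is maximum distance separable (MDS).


Singleton RHS = n − k + 1 = 13, slack = -1, bound violated (no such code; not MDS).

Singleton bound: d ≤ n − k + 1.
Here n = 14, k = 2, so n − k + 1 = 13.
Given d = 14, check d ≤ 13: NO.
Slack = (n − k + 1) − d = -1.
The slack is negative: d = 14 exceeds n − k + 1 = 13 by 1, so the Singleton bound is violated and no linear [14, 2, 14]_11 code can exist. In particular it is not MDS (MDS requires d = n − k + 1 exactly).
Description: the claimed parameters are [14, 2, 14]_11; such a code would be impossible (violates the Singleton bound).


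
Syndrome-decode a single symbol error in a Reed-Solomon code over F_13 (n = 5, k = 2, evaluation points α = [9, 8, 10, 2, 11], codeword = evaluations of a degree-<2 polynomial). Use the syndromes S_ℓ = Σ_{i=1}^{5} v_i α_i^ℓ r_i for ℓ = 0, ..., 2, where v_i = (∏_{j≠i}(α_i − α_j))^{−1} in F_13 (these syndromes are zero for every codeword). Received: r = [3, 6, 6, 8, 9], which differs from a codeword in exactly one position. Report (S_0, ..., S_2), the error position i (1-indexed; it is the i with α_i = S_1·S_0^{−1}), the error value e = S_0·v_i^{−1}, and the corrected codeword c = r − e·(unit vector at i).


S = (2, 3, 11), error at position 2, error magnitude e = 6, c = [3, 0, 6, 8, 9].

Step 1: column multipliers v_i = (∏_{j≠i}(α_i − α_j))^{−1} mod 13.
  i = 1 (α = 9): (9−8)(9−10)(9−2)(9−11) = 1·(−1)·7·(−2) = 14 ≡ 1, so v_1 = 1^{−1} = 1 (mod 13).
  i = 2 (α = 8): (8−9)(8−10)(8−2)(8−11) = (−1)·(−2)·6·(−3) = −36 ≡ 3, so v_2 = 3^{−1} = 9 (mod 13).
  i = 3 (α = 10): (10−9)(10−8)(10−2)(10−11) = 1·2·8·(−1) = −16 ≡ 10, so v_3 = 10^{−1} = 4 (mod 13).
  i = 4 (α = 2): (2−9)(2−8)(2−10)(2−11) = (−7)·(−6)·(−8)·(−9) = 3024 ≡ 8, so v_4 = 8^{−1} = 5 (mod 13).
  i = 5 (α = 11): (11−9)(11−8)(11−10)(11−2) = 2·3·1·9 = 54 ≡ 2, so v_5 = 2^{−1} = 7 (mod 13).
  v = [1, 9, 4, 5, 7].
Step 2: syndromes of r = [3, 6, 6, 8, 9] (all sums mod 13).
  S_0 = Σ v_i r_i = 1·3 + 9·6 + 4·6 + 5·8 + 7·9 = 184 ≡ 2.
  S_1 = Σ v_i α_i r_i = 1·9·3 + 9·8·6 + 4·10·6 + 5·2·8 + 7·11·9 = 1472 ≡ 3.
  α_i^2 mod 13 = [3, 12, 9, 4, 4].
  S_2 = Σ v_i α_i^2 r_i = 1·3·3 + 9·12·6 + 4·9·6 + 5·4·8 + 7·4·9 = 1285 ≡ 11.
  S = (2, 3, 11) ≠ 0, so r is not a codeword (an error is present).
Step 3: locate the error. For a single error e at position i, S_ℓ = v_i·e·α_i^ℓ, so α_err = S_1/S_0.
  S_0^{−1} = 2^{−1} = 7 (mod 13), so α_err = 3·7 = 21 ≡ 8 = α_2. Error position i = 2.
  Consistency check: S_2/S_1 = 11·9 = 99 ≡ 8 = α_err ✓ (single-error assumption holds).
Step 4: error magnitude e = S_0/v_2 = S_0·∏_{j≠2}(α_2 − α_j) = 2·3 = 6 ≡ 6 (mod 13).
Step 5: correct position 2: c_2 = r_2 − e = 6 − 6 ≡ 0 (mod 13). Hence c = [3, 0, 6, 8, 9].
  Check: interpolating c through the α_i gives m(x) = 2 + 3·x (degree < 2) with m(α_i) = c_i for every i, so c is indeed a codeword.


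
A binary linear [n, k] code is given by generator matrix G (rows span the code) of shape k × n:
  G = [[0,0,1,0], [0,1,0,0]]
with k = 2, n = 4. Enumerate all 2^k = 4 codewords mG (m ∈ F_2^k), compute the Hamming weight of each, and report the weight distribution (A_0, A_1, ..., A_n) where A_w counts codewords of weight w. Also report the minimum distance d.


Weight distribution: A_0 = 1, A_1 = 2, A_2 = 1. Minimum distance d = 1.

Enumerate all 2^2 = 4 messages m ∈ F_2^2.
For each, compute codeword c = mG in F_2^4, then tally its weight.
  m = 00 → c = 0000, weight = 0.
  m = 10 → c = 0010, weight = 1.
  m = 01 → c = 0100, weight = 1.
  m = 11 → c = 0110, weight = 2.
Tally weights:
  weight 0: 1 codewords.
  weight 1: 2 codewords.
  weight 2: 1 codewords.
Minimum distance d = smallest w > 0 with A_w > 0 = 1.
Sanity: Σ A_w = 4 = 2^2 = 4 ✓.


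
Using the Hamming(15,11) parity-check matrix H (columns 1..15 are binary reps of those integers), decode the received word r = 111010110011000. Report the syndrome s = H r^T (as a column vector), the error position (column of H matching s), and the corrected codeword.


s = (1, 1, 0, 1)^T, error position = 13, corrected codeword c = 111010110011100

Compute s = H r^T mod 2 one row at a time:
  s_1 = 1 + 0 + 0 + 1 + 1 + 0 + 0 + 0 = 3 ≡ 1 (mod 2).
  s_2 = 0 + 1 + 0 + 1 + 1 + 0 + 0 + 0 = 3 ≡ 1 (mod 2).
  s_3 = 1 + 1 + 0 + 1 + 0 + 1 + 0 + 0 = 4 ≡ 0 (mod 2).
  s_4 = 1 + 1 + 1 + 1 + 0 + 1 + 0 + 0 = 5 ≡ 1 (mod 2).
s = (1, 1, 0, 1)^T — this equals column 13 of H (binary 1101), so error is at position 13.
Correct: flip bit 13 of r = 111010110011000 to get c = 111010110011100.


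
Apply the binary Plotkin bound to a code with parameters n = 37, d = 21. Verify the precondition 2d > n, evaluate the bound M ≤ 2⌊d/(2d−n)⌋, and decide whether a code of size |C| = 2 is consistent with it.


Plotkin bound M ≤ 8; given |C| = 2 ≤ bound (satisfied).

Check applicability: 2d = 42, n = 37.
2d − n = 5 > 0, so Plotkin applies.
Compute d/(2d−n) = 21/5 ≈ 4.2000.
⌊d/(2d−n)⌋ = 4.
Plotkin bound: M ≤ 2·4 = 8.
Given |C| = 2, check: satisfied.
This |C| is below the Plotkin bound.


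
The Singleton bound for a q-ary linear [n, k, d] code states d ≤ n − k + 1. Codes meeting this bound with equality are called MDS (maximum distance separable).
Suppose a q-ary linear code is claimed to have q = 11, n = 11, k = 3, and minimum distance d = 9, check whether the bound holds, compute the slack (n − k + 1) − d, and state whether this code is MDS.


Singleton RHS = n − k + 1 = 9, slack = 0, bound satisfied, MDS.

Singleton bound: d ≤ n − k + 1.
Here n = 11, k = 3, so n − k + 1 = 9.
Given d = 9, check d ≤ 9: YES.
Slack = (n − k + 1) − d = 0.
The code is MDS (slack = 0).
Description: the claimed parameters are [11, 3, 9]_11; such a code would be MDS (meets Singleton bound).


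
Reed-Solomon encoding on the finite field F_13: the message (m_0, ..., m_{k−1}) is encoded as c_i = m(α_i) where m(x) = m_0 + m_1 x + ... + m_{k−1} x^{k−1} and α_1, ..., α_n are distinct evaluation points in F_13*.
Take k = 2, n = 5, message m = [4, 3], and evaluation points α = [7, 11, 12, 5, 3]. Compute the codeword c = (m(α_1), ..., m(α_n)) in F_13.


c = [12, 11, 1, 6, 0]

Message polynomial: m(x) = 4 + 3·x (mod 13).
For each evaluation point α_i, compute m(α_i) mod 13:
  α_1 = 7: Horner steps 3 → 12, so m(7) = 12.
  α_2 = 11: Horner steps 3 → 11, so m(11) = 11.
  α_3 = 12: Horner steps 3 → 1, so m(12) = 1.
  α_4 = 5: Horner steps 3 → 6, so m(5) = 6.
  α_5 = 3: Horner steps 3 → 0, so m(3) = 0.
Codeword c = [12, 11, 1, 6, 0] ∈ F_13^5.


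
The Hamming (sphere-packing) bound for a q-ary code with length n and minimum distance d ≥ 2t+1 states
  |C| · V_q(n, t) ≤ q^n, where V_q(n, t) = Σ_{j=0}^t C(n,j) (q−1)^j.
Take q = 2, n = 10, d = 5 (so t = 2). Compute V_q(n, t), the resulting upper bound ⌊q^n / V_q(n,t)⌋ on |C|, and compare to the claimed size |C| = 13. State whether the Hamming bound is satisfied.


V_q(n, t) = 56, q^n = 1024, Hamming bound = 18, |C| = 13 ≤ bound (satisfied).

Step 1: Compute V_q(n, t) = Σ_{j=0}^2 C(n, j) (q−1)^j.
  j = 0: C(10,0)·(1)^0 = 1·1 = 1.
  j = 1: C(10,1)·(1)^1 = 10·1 = 10.
  j = 2: C(10,2)·(1)^2 = 45·1 = 45.
  V_q(n, t) = 1 + 10 + 45 = 56.
Step 2: q^n = 2^10 = 1024.
Step 3: Hamming bound ⌊q^n / V_q(n,t)⌋ = ⌊1024/56⌋ = 18.
Step 4: Compare |C| = 13 to 18: satisfied.
The claimed |C| lies below the Hamming bound.


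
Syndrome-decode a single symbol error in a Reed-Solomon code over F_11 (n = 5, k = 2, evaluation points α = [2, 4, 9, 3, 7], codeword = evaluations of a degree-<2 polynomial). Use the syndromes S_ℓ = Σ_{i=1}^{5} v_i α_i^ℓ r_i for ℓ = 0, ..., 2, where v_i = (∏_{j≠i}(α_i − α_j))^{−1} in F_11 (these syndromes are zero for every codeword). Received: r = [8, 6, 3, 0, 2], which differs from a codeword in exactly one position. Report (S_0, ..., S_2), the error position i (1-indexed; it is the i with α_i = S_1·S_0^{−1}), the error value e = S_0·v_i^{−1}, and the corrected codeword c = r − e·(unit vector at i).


S = (9, 7, 3), error at position 1, error magnitude e = 3, c = [5, 6, 3, 0, 2].

Step 1: column multipliers v_i = (∏_{j≠i}(α_i − α_j))^{−1} mod 11.
  i = 1 (α = 2): (2−4)(2−9)(2−3)(2−7) = (−2)·(−7)·(−1)·(−5) = 70 ≡ 4, so v_1 = 4^{−1} = 3 (mod 11).
  i = 2 (α = 4): (4−2)(4−9)(4−3)(4−7) = 2·(−5)·1·(−3) = 30 ≡ 8, so v_2 = 8^{−1} = 7 (mod 11).
  i = 3 (α = 9): (9−2)(9−4)(9−3)(9−7) = 7·5·6·2 = 420 ≡ 2, so v_3 = 2^{−1} = 6 (mod 11).
  i = 4 (α = 3): (3−2)(3−4)(3−9)(3−7) = 1·(−1)·(−6)·(−4) = −24 ≡ 9, so v_4 = 9^{−1} = 5 (mod 11).
  i = 5 (α = 7): (7−2)(7−4)(7−9)(7−3) = 5·3·(−2)·4 = −120 ≡ 1, so v_5 = 1^{−1} = 1 (mod 11).
  v = [3, 7, 6, 5, 1].
Step 2: syndromes of r = [8, 6, 3, 0, 2] (all sums mod 11).
  S_0 = Σ v_i r_i = 3·8 + 7·6 + 6·3 + 5·0 + 1·2 = 86 ≡ 9.
  S_1 = Σ v_i α_i r_i = 3·2·8 + 7·4·6 + 6·9·3 + 5·3·0 + 1·7·2 = 392 ≡ 7.
  α_i^2 mod 11 = [4, 5, 4, 9, 5].
  S_2 = Σ v_i α_i^2 r_i = 3·4·8 + 7·5·6 + 6·4·3 + 5·9·0 + 1·5·2 = 388 ≡ 3.
  S = (9, 7, 3) ≠ 0, so r is not a codeword (an error is present).
Step 3: locate the error. For a single error e at position i, S_ℓ = v_i·e·α_i^ℓ, so α_err = S_1/S_0.
  S_0^{−1} = 9^{−1} = 5 (mod 11), so α_err = 7·5 = 35 ≡ 2 = α_1. Error position i = 1.
  Consistency check: S_2/S_1 = 3·8 = 24 ≡ 2 = α_err ✓ (single-error assumption holds).
Step 4: error magnitude e = S_0/v_1 = S_0·∏_{j≠1}(α_1 − α_j) = 9·4 = 36 ≡ 3 (mod 11).
Step 5: correct position 1: c_1 = r_1 − e = 8 − 3 ≡ 5 (mod 11). Hence c = [5, 6, 3, 0, 2].
  Check: interpolating c through the α_i gives m(x) = 4 + 6·x (degree < 2) with m(α_i) = c_i for every i, so c is indeed a codeword.


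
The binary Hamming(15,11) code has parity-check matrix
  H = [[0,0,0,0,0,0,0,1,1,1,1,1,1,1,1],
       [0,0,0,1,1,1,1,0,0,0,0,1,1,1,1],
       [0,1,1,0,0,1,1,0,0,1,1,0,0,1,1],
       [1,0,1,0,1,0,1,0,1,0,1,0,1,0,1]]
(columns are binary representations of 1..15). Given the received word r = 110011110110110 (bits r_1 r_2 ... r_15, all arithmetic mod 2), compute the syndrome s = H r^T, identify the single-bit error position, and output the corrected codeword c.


s = (1, 1, 0, 1)^T, error position = 13, corrected codeword c = 110011110110010

Compute s = H r^T mod 2 one row at a time:
  s_1 = 1 + 0 + 1 + 1 + 0 + 1 + 1 + 0 = 5 ≡ 1 (mod 2).
  s_2 = 0 + 1 + 1 + 1 + 0 + 1 + 1 + 0 = 5 ≡ 1 (mod 2).
  s_3 = 1 + 0 + 1 + 1 + 1 + 1 + 1 + 0 = 6 ≡ 0 (mod 2).
  s_4 = 1 + 0 + 1 + 1 + 0 + 1 + 1 + 0 = 5 ≡ 1 (mod 2).
s = (1, 1, 0, 1)^T — this equals column 13 of H (binary 1101), so error is at position 13.
Correct: flip bit 13 of r = 110011110110110 to get c = 110011110110010.


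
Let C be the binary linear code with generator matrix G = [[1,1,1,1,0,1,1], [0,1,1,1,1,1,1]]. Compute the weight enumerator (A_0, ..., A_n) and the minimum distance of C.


Weight distribution: A_0 = 1, A_2 = 1, A_6 = 2. Minimum distance d = 2.

Enumerate all 2^2 = 4 messages m ∈ F_2^2.
For each, compute codeword c = mG in F_2^7, then tally its weight.
  m = 00 → c = 0000000, weight = 0.
  m = 10 → c = 1111011, weight = 6.
  m = 01 → c = 0111111, weight = 6.
  m = 11 → c = 1000100, weight = 2.
Tally weights:
  weight 0: 1 codewords.
  weight 2: 1 codewords.
  weight 6: 2 codewords.
Minimum distance d = smallest w > 0 with A_w > 0 = 2.
Sanity: Σ A_w = 4 = 2^2 = 4 ✓.


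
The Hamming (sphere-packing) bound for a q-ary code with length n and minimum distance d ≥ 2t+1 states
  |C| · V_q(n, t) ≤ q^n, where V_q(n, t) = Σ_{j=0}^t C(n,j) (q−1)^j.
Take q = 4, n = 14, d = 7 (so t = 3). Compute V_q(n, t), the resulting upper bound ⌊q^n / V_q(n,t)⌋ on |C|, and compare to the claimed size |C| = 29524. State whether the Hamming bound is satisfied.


V_q(n, t) = 10690, q^n = 268435456, Hamming bound = 25110, |C| = 29524 > bound (violated).

Step 1: Compute V_q(n, t) = Σ_{j=0}^3 C(n, j) (q−1)^j.
  j = 0: C(14,0)·(3)^0 = 1·1 = 1.
  j = 1: C(14,1)·(3)^1 = 14·3 = 42.
  j = 2: C(14,2)·(3)^2 = 91·9 = 819.
  j = 3: C(14,3)·(3)^3 = 364·27 = 9828.
  V_q(n, t) = 1 + 42 + 819 + 9828 = 10690.
Step 2: q^n = 4^14 = 268435456.
Step 3: Hamming bound ⌊q^n / V_q(n,t)⌋ = ⌊268435456/10690⌋ = 25110.
Step 4: Compare |C| = 29524 to 25110: violated.
The claimed |C| lies above the Hamming bound, so no 4-ary code of length 14 with d ≥ 7 can have 29524 codewords.


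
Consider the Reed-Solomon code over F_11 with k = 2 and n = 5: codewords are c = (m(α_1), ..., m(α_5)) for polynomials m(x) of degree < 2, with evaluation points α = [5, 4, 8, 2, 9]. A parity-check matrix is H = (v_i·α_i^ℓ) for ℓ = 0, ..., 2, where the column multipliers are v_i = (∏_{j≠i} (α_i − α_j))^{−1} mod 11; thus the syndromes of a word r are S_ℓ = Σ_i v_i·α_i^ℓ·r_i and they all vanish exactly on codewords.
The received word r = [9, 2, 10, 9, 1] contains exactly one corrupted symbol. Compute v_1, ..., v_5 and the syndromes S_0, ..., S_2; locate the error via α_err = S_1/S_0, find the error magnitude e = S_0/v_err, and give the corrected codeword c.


S = (9, 1, 5), error at position 1, error magnitude e = 5, c = [4, 2, 10, 9, 1].

Step 1: column multipliers v_i = (∏_{j≠i}(α_i − α_j))^{−1} mod 11.
  i = 1 (α = 5): (5−4)(5−8)(5−2)(5−9) = 1·(−3)·3·(−4) = 36 ≡ 3, so v_1 = 3^{−1} = 4 (mod 11).
  i = 2 (α = 4): (4−5)(4−8)(4−2)(4−9) = (−1)·(−4)·2·(−5) = −40 ≡ 4, so v_2 = 4^{−1} = 3 (mod 11).
  i = 3 (α = 8): (8−5)(8−4)(8−2)(8−9) = 3·4·6·(−1) = −72 ≡ 5, so v_3 = 5^{−1} = 9 (mod 11).
  i = 4 (α = 2): (2−5)(2−4)(2−8)(2−9) = (−3)·(−2)·(−6)·(−7) = 252 ≡ 10, so v_4 = 10^{−1} = 10 (mod 11).
  i = 5 (α = 9): (9−5)(9−4)(9−8)(9−2) = 4·5·1·7 = 140 ≡ 8, so v_5 = 8^{−1} = 7 (mod 11).
  v = [4, 3, 9, 10, 7].
Step 2: syndromes of r = [9, 2, 10, 9, 1] (all sums mod 11).
  S_0 = Σ v_i r_i = 4·9 + 3·2 + 9·10 + 10·9 + 7·1 = 229 ≡ 9.
  S_1 = Σ v_i α_i r_i = 4·5·9 + 3·4·2 + 9·8·10 + 10·2·9 + 7·9·1 = 1167 ≡ 1.
  α_i^2 mod 11 = [3, 5, 9, 4, 4].
  S_2 = Σ v_i α_i^2 r_i = 4·3·9 + 3·5·2 + 9·9·10 + 10·4·9 + 7·4·1 = 1336 ≡ 5.
  S = (9, 1, 5) ≠ 0, so r is not a codeword (an error is present).
Step 3: locate the error. For a single error e at position i, S_ℓ = v_i·e·α_i^ℓ, so α_err = S_1/S_0.
  S_0^{−1} = 9^{−1} = 5 (mod 11), so α_err = 1·5 = 5 ≡ 5 = α_1. Error position i = 1.
  Consistency check: S_2/S_1 = 5·1 = 5 ≡ 5 = α_err ✓ (single-error assumption holds).
Step 4: error magnitude e = S_0/v_1 = S_0·∏_{j≠1}(α_1 − α_j) = 9·3 = 27 ≡ 5 (mod 11).
Step 5: correct position 1: c_1 = r_1 − e = 9 − 5 ≡ 4 (mod 11). Hence c = [4, 2, 10, 9, 1].
  Check: interpolating c through the α_i gives m(x) = 5 + 2·x (degree < 2) with m(α_i) = c_i for every i, so c is indeed a codeword.


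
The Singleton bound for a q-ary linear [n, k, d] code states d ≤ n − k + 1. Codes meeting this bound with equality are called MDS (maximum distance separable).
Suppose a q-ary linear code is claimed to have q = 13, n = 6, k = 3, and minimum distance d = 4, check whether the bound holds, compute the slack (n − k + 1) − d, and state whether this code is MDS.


Singleton RHS = n − k + 1 = 4, slack = 0, bound satisfied, MDS.

Singleton bound: d ≤ n − k + 1.
Here n = 6, k = 3, so n − k + 1 = 4.
Given d = 4, check d ≤ 4: YES.
Slack = (n − k + 1) − d = 0.
The code is MDS (slack = 0).
Description: the claimed parameters are [6, 3, 4]_13; such a code would be MDS (meets Singleton bound).


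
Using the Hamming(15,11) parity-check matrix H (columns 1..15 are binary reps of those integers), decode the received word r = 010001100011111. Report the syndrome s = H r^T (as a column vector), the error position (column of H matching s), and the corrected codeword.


s = (1, 0, 0, 0)^T, error position = 8, corrected codeword c = 010001110011111

Compute s = H r^T mod 2 one row at a time:
  s_1 = 0 + 0 + 0 + 1 + 1 + 1 + 1 + 1 = 5 ≡ 1 (mod 2).
  s_2 = 0 + 0 + 1 + 1 + 1 + 1 + 1 + 1 = 6 ≡ 0 (mod 2).
  s_3 = 1 + 0 + 1 + 1 + 0 + 1 + 1 + 1 = 6 ≡ 0 (mod 2).
  s_4 = 0 + 0 + 0 + 1 + 0 + 1 + 1 + 1 = 4 ≡ 0 (mod 2).
s = (1, 0, 0, 0)^T — this equals column 8 of H (binary 1000), so error is at position 8.
Correct: flip bit 8 of r = 010001100011111 to get c = 010001110011111.


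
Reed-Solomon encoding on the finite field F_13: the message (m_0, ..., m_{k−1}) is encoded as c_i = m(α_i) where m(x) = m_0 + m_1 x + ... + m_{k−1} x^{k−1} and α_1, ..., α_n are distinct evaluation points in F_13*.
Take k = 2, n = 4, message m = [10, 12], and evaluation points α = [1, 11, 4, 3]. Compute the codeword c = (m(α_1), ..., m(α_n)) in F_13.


c = [9, 12, 6, 7]

Message polynomial: m(x) = 10 + 12·x (mod 13).
For each evaluation point α_i, compute m(α_i) mod 13:
  α_1 = 1: Horner steps 12 → 9, so m(1) = 9.
  α_2 = 11: Horner steps 12 → 12, so m(11) = 12.
  α_3 = 4: Horner steps 12 → 6, so m(4) = 6.
  α_4 = 3: Horner steps 12 → 7, so m(3) = 7.
Codeword c = [9, 12, 6, 7] ∈ F_13^4.


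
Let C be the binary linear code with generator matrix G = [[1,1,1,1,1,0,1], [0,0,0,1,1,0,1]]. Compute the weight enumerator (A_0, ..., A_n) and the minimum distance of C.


Weight distribution: A_0 = 1, A_3 = 2, A_6 = 1. Minimum distance d = 3.

Enumerate all 2^2 = 4 messages m ∈ F_2^2.
For each, compute codeword c = mG in F_2^7, then tally its weight.
  m = 00 → c = 0000000, weight = 0.
  m = 10 → c = 1111101, weight = 6.
  m = 01 → c = 0001101, weight = 3.
  m = 11 → c = 1110000, weight = 3.
Tally weights:
  weight 0: 1 codewords.
  weight 3: 2 codewords.
  weight 6: 1 codewords.
Minimum distance d = smallest w > 0 with A_w > 0 = 3.
Sanity: Σ A_w = 4 = 2^2 = 4 ✓.


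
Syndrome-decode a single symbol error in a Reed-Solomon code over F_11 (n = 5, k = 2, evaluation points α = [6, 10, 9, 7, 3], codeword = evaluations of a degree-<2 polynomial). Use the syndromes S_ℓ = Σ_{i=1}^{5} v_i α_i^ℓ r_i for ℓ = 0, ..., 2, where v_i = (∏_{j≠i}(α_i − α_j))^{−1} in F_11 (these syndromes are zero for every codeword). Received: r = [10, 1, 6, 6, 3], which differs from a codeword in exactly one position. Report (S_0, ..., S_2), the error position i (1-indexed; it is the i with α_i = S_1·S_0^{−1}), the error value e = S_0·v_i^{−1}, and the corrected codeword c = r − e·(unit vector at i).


S = (6, 9, 8), error at position 4, error magnitude e = 1, c = [10, 1, 6, 5, 3].

Step 1: column multipliers v_i = (∏_{j≠i}(α_i − α_j))^{−1} mod 11.
  i = 1 (α = 6): (6−10)(6−9)(6−7)(6−3) = (−4)·(−3)·(−1)·3 = −36 ≡ 8, so v_1 = 8^{−1} = 7 (mod 11).
  i = 2 (α = 10): (10−6)(10−9)(10−7)(10−3) = 4·1·3·7 = 84 ≡ 7, so v_2 = 7^{−1} = 8 (mod 11).
  i = 3 (α = 9): (9−6)(9−10)(9−7)(9−3) = 3·(−1)·2·6 = −36 ≡ 8, so v_3 = 8^{−1} = 7 (mod 11).
  i = 4 (α = 7): (7−6)(7−10)(7−9)(7−3) = 1·(−3)·(−2)·4 = 24 ≡ 2, so v_4 = 2^{−1} = 6 (mod 11).
  i = 5 (α = 3): (3−6)(3−10)(3−9)(3−7) = (−3)·(−7)·(−6)·(−4) = 504 ≡ 9, so v_5 = 9^{−1} = 5 (mod 11).
  v = [7, 8, 7, 6, 5].
Step 2: syndromes of r = [10, 1, 6, 6, 3] (all sums mod 11).
  S_0 = Σ v_i r_i = 7·10 + 8·1 + 7·6 + 6·6 + 5·3 = 171 ≡ 6.
  S_1 = Σ v_i α_i r_i = 7·6·10 + 8·10·1 + 7·9·6 + 6·7·6 + 5·3·3 = 1175 ≡ 9.
  α_i^2 mod 11 = [3, 1, 4, 5, 9].
  S_2 = Σ v_i α_i^2 r_i = 7·3·10 + 8·1·1 + 7·4·6 + 6·5·6 + 5·9·3 = 701 ≡ 8.
  S = (6, 9, 8) ≠ 0, so r is not a codeword (an error is present).
Step 3: locate the error. For a single error e at position i, S_ℓ = v_i·e·α_i^ℓ, so α_err = S_1/S_0.
  S_0^{−1} = 6^{−1} = 2 (mod 11), so α_err = 9·2 = 18 ≡ 7 = α_4. Error position i = 4.
  Consistency check: S_2/S_1 = 8·5 = 40 ≡ 7 = α_err ✓ (single-error assumption holds).
Step 4: error magnitude e = S_0/v_4 = S_0·∏_{j≠4}(α_4 − α_j) = 6·2 = 12 ≡ 1 (mod 11).
Step 5: correct position 4: c_4 = r_4 − e = 6 − 1 ≡ 5 (mod 11). Hence c = [10, 1, 6, 5, 3].
  Check: interpolating c through the α_i gives m(x) = 7 + 6·x (degree < 2) with m(α_i) = c_i for every i, so c is indeed a codeword.


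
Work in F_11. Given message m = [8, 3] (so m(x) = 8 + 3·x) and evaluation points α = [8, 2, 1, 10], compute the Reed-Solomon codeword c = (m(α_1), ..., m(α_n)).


c = [10, 3, 0, 5]

Message polynomial: m(x) = 8 + 3·x (mod 11).
For each evaluation point α_i, compute m(α_i) mod 11:
  α_1 = 8: Horner steps 3 → 10, so m(8) = 10.
  α_2 = 2: Horner steps 3 → 3, so m(2) = 3.
  α_3 = 1: Horner steps 3 → 0, so m(1) = 0.
  α_4 = 10: Horner steps 3 → 5, so m(10) = 5.
Codeword c = [10, 3, 0, 5] ∈ F_11^4.


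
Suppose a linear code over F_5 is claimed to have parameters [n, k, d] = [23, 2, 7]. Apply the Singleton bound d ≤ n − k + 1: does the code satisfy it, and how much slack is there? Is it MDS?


Singleton RHS = n − k + 1 = 22, slack = 15, bound satisfied, not MDS.

Singleton bound: d ≤ n − k + 1.
Here n = 23, k = 2, so n − k + 1 = 22.
Given d = 7, check d ≤ 22: YES.
Slack = (n − k + 1) − d = 15.
The code is NOT MDS (slack = 15 > 0).
Description: the claimed parameters are [23, 2, 7]_5; such a code would be non-MDS.


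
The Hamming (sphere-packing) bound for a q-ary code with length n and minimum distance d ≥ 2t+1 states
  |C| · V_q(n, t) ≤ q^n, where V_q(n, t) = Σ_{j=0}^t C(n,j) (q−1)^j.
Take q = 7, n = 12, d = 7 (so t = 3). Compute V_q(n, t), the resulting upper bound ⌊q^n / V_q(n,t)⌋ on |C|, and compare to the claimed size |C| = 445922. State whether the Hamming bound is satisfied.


V_q(n, t) = 49969, q^n = 13841287201, Hamming bound = 276997, |C| = 445922 > bound (violated).

Step 1: Compute V_q(n, t) = Σ_{j=0}^3 C(n, j) (q−1)^j.
  j = 0: C(12,0)·(6)^0 = 1·1 = 1.
  j = 1: C(12,1)·(6)^1 = 12·6 = 72.
  j = 2: C(12,2)·(6)^2 = 66·36 = 2376.
  j = 3: C(12,3)·(6)^3 = 220·216 = 47520.
  V_q(n, t) = 1 + 72 + 2376 + 47520 = 49969.
Step 2: q^n = 7^12 = 13841287201.
Step 3: Hamming bound ⌊q^n / V_q(n,t)⌋ = ⌊13841287201/49969⌋ = 276997.
Step 4: Compare |C| = 445922 to 276997: violated.
The claimed |C| lies above the Hamming bound, so no 7-ary code of length 12 with d ≥ 7 can have 445922 codewords.


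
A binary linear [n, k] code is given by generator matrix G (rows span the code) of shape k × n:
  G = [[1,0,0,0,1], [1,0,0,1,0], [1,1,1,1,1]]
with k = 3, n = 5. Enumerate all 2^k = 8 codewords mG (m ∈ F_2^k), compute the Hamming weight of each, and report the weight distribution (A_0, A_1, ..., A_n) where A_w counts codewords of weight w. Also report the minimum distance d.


Weight distribution: A_0 = 1, A_2 = 3, A_3 = 3, A_5 = 1. Minimum distance d = 2.

Enumerate all 2^3 = 8 messages m ∈ F_2^3.
For each, compute codeword c = mG in F_2^5, then tally its weight.
  m = 000 → c = 00000, weight = 0.
  m = 100 → c = 10001, weight = 2.
  m = 010 → c = 10010, weight = 2.
  m = 110 → c = 00011, weight = 2.
  m = 001 → c = 11111, weight = 5.
  m = 101 → c = 01110, weight = 3.
  m = 011 → c = 01101, weight = 3.
  m = 111 → c = 11100, weight = 3.
Tally weights:
  weight 0: 1 codewords.
  weight 2: 3 codewords.
  weight 3: 3 codewords.
  weight 5: 1 codewords.
Minimum distance d = smallest w > 0 with A_w > 0 = 2.
Sanity: Σ A_w = 8 = 2^3 = 8 ✓.


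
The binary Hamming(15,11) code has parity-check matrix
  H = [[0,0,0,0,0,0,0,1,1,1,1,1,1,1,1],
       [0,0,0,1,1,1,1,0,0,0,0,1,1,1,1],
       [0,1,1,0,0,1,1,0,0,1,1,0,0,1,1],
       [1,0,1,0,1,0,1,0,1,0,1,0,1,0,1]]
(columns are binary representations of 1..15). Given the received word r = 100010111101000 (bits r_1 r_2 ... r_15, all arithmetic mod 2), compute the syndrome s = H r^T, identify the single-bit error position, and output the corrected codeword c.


s = (0, 1, 0, 0)^T, error position = 4, corrected codeword c = 100110111101000

Compute s = H r^T mod 2 one row at a time:
  s_1 = 1 + 1 + 1 + 0 + 1 + 0 + 0 + 0 = 4 ≡ 0 (mod 2).
  s_2 = 0 + 1 + 0 + 1 + 1 + 0 + 0 + 0 = 3 ≡ 1 (mod 2).
  s_3 = 0 + 0 + 0 + 1 + 1 + 0 + 0 + 0 = 2 ≡ 0 (mod 2).
  s_4 = 1 + 0 + 1 + 1 + 1 + 0 + 0 + 0 = 4 ≡ 0 (mod 2).
s = (0, 1, 0, 0)^T — this equals column 4 of H (binary 0100), so error is at position 4.
Correct: flip bit 4 of r = 100010111101000 to get c = 100110111101000.


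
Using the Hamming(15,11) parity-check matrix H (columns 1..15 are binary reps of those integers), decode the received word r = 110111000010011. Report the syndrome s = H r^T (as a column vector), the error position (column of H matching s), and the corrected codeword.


s = (1, 1, 1, 0)^T, error position = 14, corrected codeword c = 110111000010001

Compute s = H r^T mod 2 one row at a time:
  s_1 = 0 + 0 + 0 + 1 + 0 + 0 + 1 + 1 = 3 ≡ 1 (mod 2).
  s_2 = 1 + 1 + 1 + 0 + 0 + 0 + 1 + 1 = 5 ≡ 1 (mod 2).
  s_3 = 1 + 0 + 1 + 0 + 0 + 1 + 1 + 1 = 5 ≡ 1 (mod 2).
  s_4 = 1 + 0 + 1 + 0 + 0 + 1 + 0 + 1 = 4 ≡ 0 (mod 2).
s = (1, 1, 1, 0)^T — this equals column 14 of H (binary 1110), so error is at position 14.
Correct: flip bit 14 of r = 110111000010011 to get c = 110111000010001.


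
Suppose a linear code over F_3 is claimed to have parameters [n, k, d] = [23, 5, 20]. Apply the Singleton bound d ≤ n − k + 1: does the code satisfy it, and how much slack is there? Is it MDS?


Singleton RHS = n − k + 1 = 19, slack = -1, bound violated (no such code; not MDS).

Singleton bound: d ≤ n − k + 1.
Here n = 23, k = 5, so n − k + 1 = 19.
Given d = 20, check d ≤ 19: NO.
Slack = (n − k + 1) − d = -1.
The slack is negative: d = 20 exceeds n − k + 1 = 19 by 1, so the Singleton bound is violated and no linear [23, 5, 20]_3 code can exist. In particular it is not MDS (MDS requires d = n − k + 1 exactly).
Description: the claimed parameters are [23, 5, 20]_3; such a code would be impossible (violates the Singleton bound).


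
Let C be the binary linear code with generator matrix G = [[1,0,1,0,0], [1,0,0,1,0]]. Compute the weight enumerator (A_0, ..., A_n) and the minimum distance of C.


Weight distribution: A_0 = 1, A_2 = 3. Minimum distance d = 2.

Enumerate all 2^2 = 4 messages m ∈ F_2^2.
For each, compute codeword c = mG in F_2^5, then tally its weight.
  m = 00 → c = 00000, weight = 0.
  m = 10 → c = 10100, weight = 2.
  m = 01 → c = 10010, weight = 2.
  m = 11 → c = 00110, weight = 2.
Tally weights:
  weight 0: 1 codewords.
  weight 2: 3 codewords.
Minimum distance d = smallest w > 0 with A_w > 0 = 2.
Sanity: Σ A_w = 4 = 2^2 = 4 ✓.


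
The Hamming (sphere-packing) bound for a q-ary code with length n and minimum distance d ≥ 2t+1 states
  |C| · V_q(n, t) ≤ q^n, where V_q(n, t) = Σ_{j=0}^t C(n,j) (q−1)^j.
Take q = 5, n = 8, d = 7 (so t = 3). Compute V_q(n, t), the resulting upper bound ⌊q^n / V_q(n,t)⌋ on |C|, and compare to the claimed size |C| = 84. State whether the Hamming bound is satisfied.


V_q(n, t) = 4065, q^n = 390625, Hamming bound = 96, |C| = 84 ≤ bound (satisfied).

Step 1: Compute V_q(n, t) = Σ_{j=0}^3 C(n, j) (q−1)^j.
  j = 0: C(8,0)·(4)^0 = 1·1 = 1.
  j = 1: C(8,1)·(4)^1 = 8·4 = 32.
  j = 2: C(8,2)·(4)^2 = 28·16 = 448.
  j = 3: C(8,3)·(4)^3 = 56·64 = 3584.
  V_q(n, t) = 1 + 32 + 448 + 3584 = 4065.
Step 2: q^n = 5^8 = 390625.
Step 3: Hamming bound ⌊q^n / V_q(n,t)⌋ = ⌊390625/4065⌋ = 96.
Step 4: Compare |C| = 84 to 96: satisfied.
The claimed |C| lies below the Hamming bound.


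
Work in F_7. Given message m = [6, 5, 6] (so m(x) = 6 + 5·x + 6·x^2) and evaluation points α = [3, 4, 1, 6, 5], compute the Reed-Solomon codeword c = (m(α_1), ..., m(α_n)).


c = [5, 3, 3, 0, 6]

Message polynomial: m(x) = 6 + 5·x + 6·x^2 (mod 7).
For each evaluation point α_i, compute m(α_i) mod 7:
  α_1 = 3: Horner steps 6 → 2 → 5, so m(3) = 5.
  α_2 = 4: Horner steps 6 → 1 → 3, so m(4) = 3.
  α_3 = 1: Horner steps 6 → 4 → 3, so m(1) = 3.
  α_4 = 6: Horner steps 6 → 6 → 0, so m(6) = 0.
  α_5 = 5: Horner steps 6 → 0 → 6, so m(5) = 6.
Codeword c = [5, 3, 3, 0, 6] ∈ F_7^5.


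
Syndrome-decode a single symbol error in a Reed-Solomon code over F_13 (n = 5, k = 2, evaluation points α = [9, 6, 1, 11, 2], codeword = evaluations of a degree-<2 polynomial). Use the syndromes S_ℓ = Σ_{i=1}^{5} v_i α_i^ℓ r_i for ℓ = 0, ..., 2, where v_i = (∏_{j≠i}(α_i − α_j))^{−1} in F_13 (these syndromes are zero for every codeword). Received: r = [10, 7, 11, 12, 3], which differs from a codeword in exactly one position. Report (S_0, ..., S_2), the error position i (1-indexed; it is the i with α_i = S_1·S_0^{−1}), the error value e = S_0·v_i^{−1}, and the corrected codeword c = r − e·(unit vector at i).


S = (10, 10, 10), error at position 3, error magnitude e = 9, c = [10, 7, 2, 12, 3].

Step 1: column multipliers v_i = (∏_{j≠i}(α_i − α_j))^{−1} mod 13.
  i = 1 (α = 9): (9−6)(9−1)(9−11)(9−2) = 3·8·(−2)·7 = −336 ≡ 2, so v_1 = 2^{−1} = 7 (mod 13).
  i = 2 (α = 6): (6−9)(6−1)(6−11)(6−2) = (−3)·5·(−5)·4 = 300 ≡ 1, so v_2 = 1^{−1} = 1 (mod 13).
  i = 3 (α = 1): (1−9)(1−6)(1−11)(1−2) = (−8)·(−5)·(−10)·(−1) = 400 ≡ 10, so v_3 = 10^{−1} = 4 (mod 13).
  i = 4 (α = 11): (11−9)(11−6)(11−1)(11−2) = 2·5·10·9 = 900 ≡ 3, so v_4 = 3^{−1} = 9 (mod 13).
  i = 5 (α = 2): (2−9)(2−6)(2−1)(2−11) = (−7)·(−4)·1·(−9) = −252 ≡ 8, so v_5 = 8^{−1} = 5 (mod 13).
  v = [7, 1, 4, 9, 5].
Step 2: syndromes of r = [10, 7, 11, 12, 3] (all sums mod 13).
  S_0 = Σ v_i r_i = 7·10 + 1·7 + 4·11 + 9·12 + 5·3 = 244 ≡ 10.
  S_1 = Σ v_i α_i r_i = 7·9·10 + 1·6·7 + 4·1·11 + 9·11·12 + 5·2·3 = 1934 ≡ 10.
  α_i^2 mod 13 = [3, 10, 1, 4, 4].
  S_2 = Σ v_i α_i^2 r_i = 7·3·10 + 1·10·7 + 4·1·11 + 9·4·12 + 5·4·3 = 816 ≡ 10.
  S = (10, 10, 10) ≠ 0, so r is not a codeword (an error is present).
Step 3: locate the error. For a single error e at position i, S_ℓ = v_i·e·α_i^ℓ, so α_err = S_1/S_0.
  S_0^{−1} = 10^{−1} = 4 (mod 13), so α_err = 10·4 = 40 ≡ 1 = α_3. Error position i = 3.
  Consistency check: S_2/S_1 = 10·4 = 40 ≡ 1 = α_err ✓ (single-error assumption holds).
Step 4: error magnitude e = S_0/v_3 = S_0·∏_{j≠3}(α_3 − α_j) = 10·10 = 100 ≡ 9 (mod 13).
Step 5: correct position 3: c_3 = r_3 − e = 11 − 9 ≡ 2 (mod 13). Hence c = [10, 7, 2, 12, 3].
  Check: interpolating c through the α_i gives m(x) = 1 + 1·x (degree < 2) with m(α_i) = c_i for every i, so c is indeed a codeword.


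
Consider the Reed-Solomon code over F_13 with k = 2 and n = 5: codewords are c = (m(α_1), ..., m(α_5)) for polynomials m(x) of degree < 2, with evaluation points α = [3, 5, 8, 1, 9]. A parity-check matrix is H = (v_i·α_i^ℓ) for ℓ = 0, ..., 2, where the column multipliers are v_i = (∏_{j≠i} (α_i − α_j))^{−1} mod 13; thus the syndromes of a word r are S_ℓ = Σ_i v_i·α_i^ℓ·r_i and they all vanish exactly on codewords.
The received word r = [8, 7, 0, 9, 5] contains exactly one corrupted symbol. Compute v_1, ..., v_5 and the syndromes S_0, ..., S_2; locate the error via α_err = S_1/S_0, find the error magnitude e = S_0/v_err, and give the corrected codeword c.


S = (12, 5, 1), error at position 3, error magnitude e = 1, c = [8, 7, 12, 9, 5].

Step 1: column multipliers v_i = (∏_{j≠i}(α_i − α_j))^{−1} mod 13.
  i = 1 (α = 3): (3−5)(3−8)(3−1)(3−9) = (−2)·(−5)·2·(−6) = −120 ≡ 10, so v_1 = 10^{−1} = 4 (mod 13).
  i = 2 (α = 5): (5−3)(5−8)(5−1)(5−9) = 2·(−3)·4·(−4) = 96 ≡ 5, so v_2 = 5^{−1} = 8 (mod 13).
  i = 3 (α = 8): (8−3)(8−5)(8−1)(8−9) = 5·3·7·(−1) = −105 ≡ 12, so v_3 = 12^{−1} = 12 (mod 13).
  i = 4 (α = 1): (1−3)(1−5)(1−8)(1−9) = (−2)·(−4)·(−7)·(−8) = 448 ≡ 6, so v_4 = 6^{−1} = 11 (mod 13).
  i = 5 (α = 9): (9−3)(9−5)(9−8)(9−1) = 6·4·1·8 = 192 ≡ 10, so v_5 = 10^{−1} = 4 (mod 13).
  v = [4, 8, 12, 11, 4].
Step 2: syndromes of r = [8, 7, 0, 9, 5] (all sums mod 13).
  S_0 = Σ v_i r_i = 4·8 + 8·7 + 12·0 + 11·9 + 4·5 = 207 ≡ 12.
  S_1 = Σ v_i α_i r_i = 4·3·8 + 8·5·7 + 12·8·0 + 11·1·9 + 4·9·5 = 655 ≡ 5.
  α_i^2 mod 13 = [9, 12, 12, 1, 3].
  S_2 = Σ v_i α_i^2 r_i = 4·9·8 + 8·12·7 + 12·12·0 + 11·1·9 + 4·3·5 = 1119 ≡ 1.
  S = (12, 5, 1) ≠ 0, so r is not a codeword (an error is present).
Step 3: locate the error. For a single error e at position i, S_ℓ = v_i·e·α_i^ℓ, so α_err = S_1/S_0.
  S_0^{−1} = 12^{−1} = 12 (mod 13), so α_err = 5·12 = 60 ≡ 8 = α_3. Error position i = 3.
  Consistency check: S_2/S_1 = 1·8 = 8 ≡ 8 = α_err ✓ (single-error assumption holds).
Step 4: error magnitude e = S_0/v_3 = S_0·∏_{j≠3}(α_3 − α_j) = 12·12 = 144 ≡ 1 (mod 13).
Step 5: correct position 3: c_3 = r_3 − e = 0 − 1 ≡ 12 (mod 13). Hence c = [8, 7, 12, 9, 5].
  Check: interpolating c through the α_i gives m(x) = 3 + 6·x (degree < 2) with m(α_i) = c_i for every i, so c is indeed a codeword.


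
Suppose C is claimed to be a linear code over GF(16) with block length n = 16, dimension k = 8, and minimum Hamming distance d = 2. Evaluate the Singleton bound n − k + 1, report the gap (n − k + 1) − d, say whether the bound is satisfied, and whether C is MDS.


Singleton RHS = n − k + 1 = 9, slack = 7, bound satisfied, not MDS.

Singleton bound: d ≤ n − k + 1.
Here n = 16, k = 8, so n − k + 1 = 9.
Given d = 2, check d ≤ 9: YES.
Slack = (n − k + 1) − d = 7.
The code is NOT MDS (slack = 7 > 0).
Description: the claimed parameters are [16, 8, 2]_16; such a code would be non-MDS.
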